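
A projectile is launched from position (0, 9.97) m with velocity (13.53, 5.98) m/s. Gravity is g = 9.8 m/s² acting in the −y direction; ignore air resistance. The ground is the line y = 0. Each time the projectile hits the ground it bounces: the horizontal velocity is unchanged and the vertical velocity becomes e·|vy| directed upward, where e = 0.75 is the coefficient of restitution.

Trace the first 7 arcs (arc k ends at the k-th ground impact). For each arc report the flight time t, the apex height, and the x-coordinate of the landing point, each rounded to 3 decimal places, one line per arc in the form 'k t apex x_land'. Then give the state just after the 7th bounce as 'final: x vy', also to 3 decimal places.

1 2.162 11.795 29.247
2 2.327 6.634 60.734
3 1.745 3.732 84.350
4 1.309 2.099 102.061
5 0.982 1.181 115.345
6 0.736 0.664 125.307
7 0.552 0.374 132.779
final: 132.779 2.030

Arc 1: start y=9.970, vy=5.980 → t=2.162, apex=11.795, x_land=29.247, impact vy=-15.204
  bounce: vy ← 0.75·15.204 = 11.403
Arc 2: start y=0.000, vy=11.403 → t=2.327, apex=6.634, x_land=60.734, impact vy=-11.403
  bounce: vy ← 0.75·11.403 = 8.552
Arc 3: start y=0.000, vy=8.552 → t=1.745, apex=3.732, x_land=84.350, impact vy=-8.552
  bounce: vy ← 0.75·8.552 = 6.414
Arc 4: start y=0.000, vy=6.414 → t=1.309, apex=2.099, x_land=102.061, impact vy=-6.414
  bounce: vy ← 0.75·6.414 = 4.811
Arc 5: start y=0.000, vy=4.811 → t=0.982, apex=1.181, x_land=115.345, impact vy=-4.811
  bounce: vy ← 0.75·4.811 = 3.608
Arc 6: start y=0.000, vy=3.608 → t=0.736, apex=0.664, x_land=125.307, impact vy=-3.608
  bounce: vy ← 0.75·3.608 = 2.706
Arc 7: start y=0.000, vy=2.706 → t=0.552, apex=0.374, x_land=132.779, impact vy=-2.706
  bounce: vy ← 0.75·2.706 = 2.030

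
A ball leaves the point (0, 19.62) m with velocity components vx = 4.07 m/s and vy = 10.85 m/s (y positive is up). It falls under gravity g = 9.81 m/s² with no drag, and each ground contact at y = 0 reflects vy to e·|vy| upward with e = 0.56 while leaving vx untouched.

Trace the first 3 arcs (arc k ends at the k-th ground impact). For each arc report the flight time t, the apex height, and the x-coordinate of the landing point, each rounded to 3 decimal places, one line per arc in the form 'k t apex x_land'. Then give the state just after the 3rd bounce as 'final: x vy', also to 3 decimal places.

1 3.391 25.620 13.803
2 2.560 8.034 24.221
3 1.433 2.520 30.055
final: 30.055 3.937

Arc 1: start y=19.620, vy=10.850 → t=3.391, apex=25.620, x_land=13.803, impact vy=-22.420
  bounce: vy ← 0.56·22.420 = 12.555
Arc 2: start y=0.000, vy=12.555 → t=2.560, apex=8.034, x_land=24.221, impact vy=-12.555
  bounce: vy ← 0.56·12.555 = 7.031
Arc 3: start y=0.000, vy=7.031 → t=1.433, apex=2.520, x_land=30.055, impact vy=-7.031
  bounce: vy ← 0.56·7.031 = 3.937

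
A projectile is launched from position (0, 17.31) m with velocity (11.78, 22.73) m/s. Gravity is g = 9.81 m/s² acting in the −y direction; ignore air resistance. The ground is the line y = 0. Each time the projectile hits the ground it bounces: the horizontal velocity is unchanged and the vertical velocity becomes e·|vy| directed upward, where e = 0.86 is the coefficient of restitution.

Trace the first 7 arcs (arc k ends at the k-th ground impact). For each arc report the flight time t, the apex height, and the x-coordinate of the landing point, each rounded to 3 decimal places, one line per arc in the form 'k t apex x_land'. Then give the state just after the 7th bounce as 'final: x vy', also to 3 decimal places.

1 5.300 43.643 62.433
2 5.131 32.278 122.871
3 4.412 23.873 174.848
4 3.795 17.657 219.548
5 3.263 13.059 257.990
6 2.806 9.658 291.050
7 2.414 7.143 319.482
final: 319.482 10.181

Arc 1: start y=17.310, vy=22.730 → t=5.300, apex=43.643, x_land=62.433, impact vy=-29.262
  bounce: vy ← 0.86·29.262 = 25.165
Arc 2: start y=0.000, vy=25.165 → t=5.131, apex=32.278, x_land=122.871, impact vy=-25.165
  bounce: vy ← 0.86·25.165 = 21.642
Arc 3: start y=0.000, vy=21.642 → t=4.412, apex=23.873, x_land=174.848, impact vy=-21.642
  bounce: vy ← 0.86·21.642 = 18.612
Arc 4: start y=0.000, vy=18.612 → t=3.795, apex=17.657, x_land=219.548, impact vy=-18.612
  bounce: vy ← 0.86·18.612 = 16.007
Arc 5: start y=0.000, vy=16.007 → t=3.263, apex=13.059, x_land=257.990, impact vy=-16.007
  bounce: vy ← 0.86·16.007 = 13.766
Arc 6: start y=0.000, vy=13.766 → t=2.806, apex=9.658, x_land=291.050, impact vy=-13.766
  bounce: vy ← 0.86·13.766 = 11.839
Arc 7: start y=0.000, vy=11.839 → t=2.414, apex=7.143, x_land=319.482, impact vy=-11.839
  bounce: vy ← 0.86·11.839 = 10.181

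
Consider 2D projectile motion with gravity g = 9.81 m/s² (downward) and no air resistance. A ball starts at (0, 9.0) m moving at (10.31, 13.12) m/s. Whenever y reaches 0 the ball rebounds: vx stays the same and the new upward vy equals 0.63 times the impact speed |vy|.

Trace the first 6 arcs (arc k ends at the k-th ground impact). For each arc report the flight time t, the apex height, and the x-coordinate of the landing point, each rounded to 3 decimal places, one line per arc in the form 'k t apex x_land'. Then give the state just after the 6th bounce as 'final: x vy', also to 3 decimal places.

1 3.241 17.773 33.414
2 2.398 7.054 58.143
3 1.511 2.800 73.722
4 0.952 1.111 83.536
5 0.600 0.441 89.720
6 0.378 0.175 93.615
final: 93.615 1.168

Arc 1: start y=9.000, vy=13.120 → t=3.241, apex=17.773, x_land=33.414, impact vy=-18.674
  bounce: vy ← 0.63·18.674 = 11.765
Arc 2: start y=0.000, vy=11.765 → t=2.398, apex=7.054, x_land=58.143, impact vy=-11.765
  bounce: vy ← 0.63·11.765 = 7.412
Arc 3: start y=0.000, vy=7.412 → t=1.511, apex=2.800, x_land=73.722, impact vy=-7.412
  bounce: vy ← 0.63·7.412 = 4.669
Arc 4: start y=0.000, vy=4.669 → t=0.952, apex=1.111, x_land=83.536, impact vy=-4.669
  bounce: vy ← 0.63·4.669 = 2.942
Arc 5: start y=0.000, vy=2.942 → t=0.600, apex=0.441, x_land=89.720, impact vy=-2.942
  bounce: vy ← 0.63·2.942 = 1.853
Arc 6: start y=0.000, vy=1.853 → t=0.378, apex=0.175, x_land=93.615, impact vy=-1.853
  bounce: vy ← 0.63·1.853 = 1.168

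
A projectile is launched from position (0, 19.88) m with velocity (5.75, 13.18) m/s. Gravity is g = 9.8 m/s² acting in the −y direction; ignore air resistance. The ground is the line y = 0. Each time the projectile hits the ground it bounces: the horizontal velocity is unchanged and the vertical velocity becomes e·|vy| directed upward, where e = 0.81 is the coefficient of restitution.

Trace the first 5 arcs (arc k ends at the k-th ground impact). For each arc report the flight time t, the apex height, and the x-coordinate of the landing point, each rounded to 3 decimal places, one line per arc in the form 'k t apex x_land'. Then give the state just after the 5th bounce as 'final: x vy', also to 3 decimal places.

1 3.767 28.743 21.659
2 3.924 18.858 44.220
3 3.178 12.373 62.494
4 2.574 8.118 77.296
5 2.085 5.326 89.286
final: 89.286 8.276

Arc 1: start y=19.880, vy=13.180 → t=3.767, apex=28.743, x_land=21.659, impact vy=-23.735
  bounce: vy ← 0.81·23.735 = 19.226
Arc 2: start y=0.000, vy=19.226 → t=3.924, apex=18.858, x_land=44.220, impact vy=-19.226
  bounce: vy ← 0.81·19.226 = 15.573
Arc 3: start y=0.000, vy=15.573 → t=3.178, apex=12.373, x_land=62.494, impact vy=-15.573
  bounce: vy ← 0.81·15.573 = 12.614
Arc 4: start y=0.000, vy=12.614 → t=2.574, apex=8.118, x_land=77.296, impact vy=-12.614
  bounce: vy ← 0.81·12.614 = 10.217
Arc 5: start y=0.000, vy=10.217 → t=2.085, apex=5.326, x_land=89.286, impact vy=-10.217
  bounce: vy ← 0.81·10.217 = 8.276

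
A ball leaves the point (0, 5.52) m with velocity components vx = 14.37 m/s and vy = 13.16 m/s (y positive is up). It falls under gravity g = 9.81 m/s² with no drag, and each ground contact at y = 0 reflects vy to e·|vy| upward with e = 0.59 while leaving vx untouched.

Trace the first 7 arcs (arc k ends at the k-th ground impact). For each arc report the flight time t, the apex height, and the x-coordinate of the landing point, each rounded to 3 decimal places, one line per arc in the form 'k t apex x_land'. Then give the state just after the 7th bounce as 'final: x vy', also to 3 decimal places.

1 3.052 14.347 43.854
2 2.018 4.994 72.854
3 1.191 1.738 89.964
4 0.703 0.605 100.059
5 0.414 0.211 106.015
6 0.245 0.073 109.529
7 0.144 0.026 111.602
final: 111.602 0.418

Arc 1: start y=5.520, vy=13.160 → t=3.052, apex=14.347, x_land=43.854, impact vy=-16.778
  bounce: vy ← 0.59·16.778 = 9.899
Arc 2: start y=0.000, vy=9.899 → t=2.018, apex=4.994, x_land=72.854, impact vy=-9.899
  bounce: vy ← 0.59·9.899 = 5.840
Arc 3: start y=0.000, vy=5.840 → t=1.191, apex=1.738, x_land=89.964, impact vy=-5.840
  bounce: vy ← 0.59·5.840 = 3.446
Arc 4: start y=0.000, vy=3.446 → t=0.703, apex=0.605, x_land=100.059, impact vy=-3.446
  bounce: vy ← 0.59·3.446 = 2.033
Arc 5: start y=0.000, vy=2.033 → t=0.414, apex=0.211, x_land=106.015, impact vy=-2.033
  bounce: vy ← 0.59·2.033 = 1.199
Arc 6: start y=0.000, vy=1.199 → t=0.245, apex=0.073, x_land=109.529, impact vy=-1.199
  bounce: vy ← 0.59·1.199 = 0.708
Arc 7: start y=0.000, vy=0.708 → t=0.144, apex=0.026, x_land=111.602, impact vy=-0.708
  bounce: vy ← 0.59·0.708 = 0.418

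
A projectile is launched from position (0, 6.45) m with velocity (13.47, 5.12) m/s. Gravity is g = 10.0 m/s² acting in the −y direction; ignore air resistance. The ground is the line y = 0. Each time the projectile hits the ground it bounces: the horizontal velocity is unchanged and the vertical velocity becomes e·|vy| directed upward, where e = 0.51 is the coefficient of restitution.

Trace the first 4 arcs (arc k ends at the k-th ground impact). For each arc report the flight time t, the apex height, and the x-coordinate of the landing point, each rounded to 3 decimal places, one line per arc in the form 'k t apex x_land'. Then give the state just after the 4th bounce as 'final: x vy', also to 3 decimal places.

1 1.758 7.761 23.678
2 1.271 2.019 40.795
3 0.648 0.525 49.525
4 0.331 0.137 53.977
final: 53.977 0.843

Arc 1: start y=6.450, vy=5.120 → t=1.758, apex=7.761, x_land=23.678, impact vy=-12.459
  bounce: vy ← 0.51·12.459 = 6.354
Arc 2: start y=0.000, vy=6.354 → t=1.271, apex=2.019, x_land=40.795, impact vy=-6.354
  bounce: vy ← 0.51·6.354 = 3.240
Arc 3: start y=0.000, vy=3.240 → t=0.648, apex=0.525, x_land=49.525, impact vy=-3.240
  bounce: vy ← 0.51·3.240 = 1.653
Arc 4: start y=0.000, vy=1.653 → t=0.331, apex=0.137, x_land=53.977, impact vy=-1.653
  bounce: vy ← 0.51·1.653 = 0.843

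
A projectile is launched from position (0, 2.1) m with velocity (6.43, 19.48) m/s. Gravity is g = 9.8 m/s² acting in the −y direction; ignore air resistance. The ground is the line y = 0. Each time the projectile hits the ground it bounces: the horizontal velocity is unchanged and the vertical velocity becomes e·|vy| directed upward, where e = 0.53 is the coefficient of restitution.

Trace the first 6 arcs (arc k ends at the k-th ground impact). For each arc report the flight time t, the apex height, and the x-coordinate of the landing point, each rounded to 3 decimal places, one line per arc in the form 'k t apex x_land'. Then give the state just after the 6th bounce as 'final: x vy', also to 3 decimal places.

1 4.081 21.461 26.238
2 2.218 6.028 40.502
3 1.176 1.693 48.062
4 0.623 0.476 52.069
5 0.330 0.134 54.192
6 0.175 0.038 55.318
final: 55.318 0.455

Arc 1: start y=2.100, vy=19.480 → t=4.081, apex=21.461, x_land=26.238, impact vy=-20.509
  bounce: vy ← 0.53·20.509 = 10.870
Arc 2: start y=0.000, vy=10.870 → t=2.218, apex=6.028, x_land=40.502, impact vy=-10.870
  bounce: vy ← 0.53·10.870 = 5.761
Arc 3: start y=0.000, vy=5.761 → t=1.176, apex=1.693, x_land=48.062, impact vy=-5.761
  bounce: vy ← 0.53·5.761 = 3.053
Arc 4: start y=0.000, vy=3.053 → t=0.623, apex=0.476, x_land=52.069, impact vy=-3.053
  bounce: vy ← 0.53·3.053 = 1.618
Arc 5: start y=0.000, vy=1.618 → t=0.330, apex=0.134, x_land=54.192, impact vy=-1.618
  bounce: vy ← 0.53·1.618 = 0.858
Arc 6: start y=0.000, vy=0.858 → t=0.175, apex=0.038, x_land=55.318, impact vy=-0.858
  bounce: vy ← 0.53·0.858 = 0.455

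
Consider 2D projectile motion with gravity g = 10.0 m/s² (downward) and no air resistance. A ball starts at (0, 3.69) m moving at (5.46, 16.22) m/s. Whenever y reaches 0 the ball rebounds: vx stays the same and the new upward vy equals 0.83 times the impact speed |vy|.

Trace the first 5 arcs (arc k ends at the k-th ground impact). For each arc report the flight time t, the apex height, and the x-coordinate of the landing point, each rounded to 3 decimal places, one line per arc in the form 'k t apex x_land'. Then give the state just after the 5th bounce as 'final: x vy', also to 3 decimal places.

1 3.457 16.844 18.878
2 3.047 11.604 35.513
3 2.529 7.994 49.321
4 2.099 5.507 60.782
5 1.742 3.794 70.294
final: 70.294 7.230

Arc 1: start y=3.690, vy=16.220 → t=3.457, apex=16.844, x_land=18.878, impact vy=-18.355
  bounce: vy ← 0.83·18.355 = 15.234
Arc 2: start y=0.000, vy=15.234 → t=3.047, apex=11.604, x_land=35.513, impact vy=-15.234
  bounce: vy ← 0.83·15.234 = 12.644
Arc 3: start y=0.000, vy=12.644 → t=2.529, apex=7.994, x_land=49.321, impact vy=-12.644
  bounce: vy ← 0.83·12.644 = 10.495
Arc 4: start y=0.000, vy=10.495 → t=2.099, apex=5.507, x_land=60.782, impact vy=-10.495
  bounce: vy ← 0.83·10.495 = 8.711
Arc 5: start y=0.000, vy=8.711 → t=1.742, apex=3.794, x_land=70.294, impact vy=-8.711
  bounce: vy ← 0.83·8.711 = 7.230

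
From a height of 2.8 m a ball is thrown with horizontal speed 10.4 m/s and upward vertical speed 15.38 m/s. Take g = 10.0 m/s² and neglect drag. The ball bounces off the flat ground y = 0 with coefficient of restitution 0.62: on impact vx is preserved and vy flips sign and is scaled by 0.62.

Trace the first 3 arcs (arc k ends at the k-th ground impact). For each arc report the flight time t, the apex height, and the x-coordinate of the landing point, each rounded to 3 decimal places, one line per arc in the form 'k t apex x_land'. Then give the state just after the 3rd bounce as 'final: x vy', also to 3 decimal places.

Arc 1: start y=2.800, vy=15.380 → t=3.248, apex=14.627, x_land=33.783, impact vy=-17.104
  bounce: vy ← 0.62·17.104 = 10.604
Arc 2: start y=0.000, vy=10.604 → t=2.121, apex=5.623, x_land=55.841, impact vy=-10.604
  bounce: vy ← 0.62·10.604 = 6.575
Arc 3: start y=0.000, vy=6.575 → t=1.315, apex=2.161, x_land=69.516, impact vy=-6.575
  bounce: vy ← 0.62·6.575 = 4.076

1 3.248 14.627 33.783
2 2.121 5.623 55.841
3 1.315 2.161 69.516
final: 69.516 4.076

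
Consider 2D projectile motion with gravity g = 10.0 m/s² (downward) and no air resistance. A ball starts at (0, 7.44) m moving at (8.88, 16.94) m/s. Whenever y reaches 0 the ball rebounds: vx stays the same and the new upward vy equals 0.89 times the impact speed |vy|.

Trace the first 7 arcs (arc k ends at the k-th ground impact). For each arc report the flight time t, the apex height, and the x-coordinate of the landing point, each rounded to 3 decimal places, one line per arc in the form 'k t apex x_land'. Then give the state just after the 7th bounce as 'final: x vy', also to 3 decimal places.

Arc 1: start y=7.440, vy=16.940 → t=3.781, apex=21.788, x_land=33.580, impact vy=-20.875
  bounce: vy ← 0.89·20.875 = 18.579
Arc 2: start y=0.000, vy=18.579 → t=3.716, apex=17.258, x_land=66.575, impact vy=-18.579
  bounce: vy ← 0.89·18.579 = 16.535
Arc 3: start y=0.000, vy=16.535 → t=3.307, apex=13.670, x_land=95.942, impact vy=-16.535
  bounce: vy ← 0.89·16.535 = 14.716
Arc 4: start y=0.000, vy=14.716 → t=2.943, apex=10.828, x_land=122.078, impact vy=-14.716
  bounce: vy ← 0.89·14.716 = 13.097
Arc 5: start y=0.000, vy=13.097 → t=2.619, apex=8.577, x_land=145.339, impact vy=-13.097
  bounce: vy ← 0.89·13.097 = 11.657
Arc 6: start y=0.000, vy=11.657 → t=2.331, apex=6.794, x_land=166.041, impact vy=-11.657
  bounce: vy ← 0.89·11.657 = 10.374
Arc 7: start y=0.000, vy=10.374 → t=2.075, apex=5.381, x_land=184.466, impact vy=-10.374
  bounce: vy ← 0.89·10.374 = 9.233

1 3.781 21.788 33.580
2 3.716 17.258 66.575
3 3.307 13.670 95.942
4 2.943 10.828 122.078
5 2.619 8.577 145.339
6 2.331 6.794 166.041
7 2.075 5.381 184.466
final: 184.466 9.233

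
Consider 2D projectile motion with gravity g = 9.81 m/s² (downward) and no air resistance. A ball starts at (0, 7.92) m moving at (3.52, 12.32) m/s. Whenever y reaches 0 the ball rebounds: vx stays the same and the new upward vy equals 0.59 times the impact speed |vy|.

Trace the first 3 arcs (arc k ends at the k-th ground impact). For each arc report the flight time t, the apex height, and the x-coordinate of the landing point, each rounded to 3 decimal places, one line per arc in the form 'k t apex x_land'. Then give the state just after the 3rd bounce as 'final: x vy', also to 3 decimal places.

1 3.042 15.656 10.709
2 2.108 5.450 18.130
3 1.244 1.897 22.508
final: 22.508 3.600

Arc 1: start y=7.920, vy=12.320 → t=3.042, apex=15.656, x_land=10.709, impact vy=-17.526
  bounce: vy ← 0.59·17.526 = 10.341
Arc 2: start y=0.000, vy=10.341 → t=2.108, apex=5.450, x_land=18.130, impact vy=-10.341
  bounce: vy ← 0.59·10.341 = 6.101
Arc 3: start y=0.000, vy=6.101 → t=1.244, apex=1.897, x_land=22.508, impact vy=-6.101
  bounce: vy ← 0.59·6.101 = 3.600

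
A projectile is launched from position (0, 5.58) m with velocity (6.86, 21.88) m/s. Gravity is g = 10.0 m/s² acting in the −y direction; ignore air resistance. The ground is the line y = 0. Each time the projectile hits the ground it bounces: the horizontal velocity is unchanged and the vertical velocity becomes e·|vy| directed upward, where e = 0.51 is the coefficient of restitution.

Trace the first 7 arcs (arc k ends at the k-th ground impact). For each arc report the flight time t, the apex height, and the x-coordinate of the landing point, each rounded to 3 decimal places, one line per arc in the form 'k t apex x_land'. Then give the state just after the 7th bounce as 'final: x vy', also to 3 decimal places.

1 4.618 29.517 31.677
2 2.478 7.677 48.678
3 1.264 1.997 57.349
4 0.645 0.519 61.771
5 0.329 0.135 64.026
6 0.168 0.035 65.176
7 0.086 0.009 65.763
final: 65.763 0.218

Arc 1: start y=5.580, vy=21.880 → t=4.618, apex=29.517, x_land=31.677, impact vy=-24.297
  bounce: vy ← 0.51·24.297 = 12.391
Arc 2: start y=0.000, vy=12.391 → t=2.478, apex=7.677, x_land=48.678, impact vy=-12.391
  bounce: vy ← 0.51·12.391 = 6.320
Arc 3: start y=0.000, vy=6.320 → t=1.264, apex=1.997, x_land=57.349, impact vy=-6.320
  bounce: vy ← 0.51·6.320 = 3.223
Arc 4: start y=0.000, vy=3.223 → t=0.645, apex=0.519, x_land=61.771, impact vy=-3.223
  bounce: vy ← 0.51·3.223 = 1.644
Arc 5: start y=0.000, vy=1.644 → t=0.329, apex=0.135, x_land=64.026, impact vy=-1.644
  bounce: vy ← 0.51·1.644 = 0.838
Arc 6: start y=0.000, vy=0.838 → t=0.168, apex=0.035, x_land=65.176, impact vy=-0.838
  bounce: vy ← 0.51·0.838 = 0.428
Arc 7: start y=0.000, vy=0.428 → t=0.086, apex=0.009, x_land=65.763, impact vy=-0.428
  bounce: vy ← 0.51·0.428 = 0.218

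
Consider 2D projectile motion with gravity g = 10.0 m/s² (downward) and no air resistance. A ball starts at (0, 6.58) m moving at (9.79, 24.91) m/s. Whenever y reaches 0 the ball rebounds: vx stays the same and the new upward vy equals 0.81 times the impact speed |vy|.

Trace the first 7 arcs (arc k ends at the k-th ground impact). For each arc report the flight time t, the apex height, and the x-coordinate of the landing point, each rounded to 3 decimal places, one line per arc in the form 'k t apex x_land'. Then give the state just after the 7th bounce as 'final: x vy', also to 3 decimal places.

Arc 1: start y=6.580, vy=24.910 → t=5.233, apex=37.605, x_land=51.236, impact vy=-27.425
  bounce: vy ← 0.81·27.425 = 22.214
Arc 2: start y=0.000, vy=22.214 → t=4.443, apex=24.673, x_land=94.730, impact vy=-22.214
  bounce: vy ← 0.81·22.214 = 17.993
Arc 3: start y=0.000, vy=17.993 → t=3.599, apex=16.188, x_land=129.961, impact vy=-17.993
  bounce: vy ← 0.81·17.993 = 14.575
Arc 4: start y=0.000, vy=14.575 → t=2.915, apex=10.621, x_land=158.498, impact vy=-14.575
  bounce: vy ← 0.81·14.575 = 11.805
Arc 5: start y=0.000, vy=11.805 → t=2.361, apex=6.968, x_land=181.613, impact vy=-11.805
  bounce: vy ← 0.81·11.805 = 9.562
Arc 6: start y=0.000, vy=9.562 → t=1.912, apex=4.572, x_land=200.336, impact vy=-9.562
  bounce: vy ← 0.81·9.562 = 7.746
Arc 7: start y=0.000, vy=7.746 → t=1.549, apex=3.000, x_land=215.502, impact vy=-7.746
  bounce: vy ← 0.81·7.746 = 6.274

1 5.233 37.605 51.236
2 4.443 24.673 94.730
3 3.599 16.188 129.961
4 2.915 10.621 158.498
5 2.361 6.968 181.613
6 1.912 4.572 200.336
7 1.549 3.000 215.502
final: 215.502 6.274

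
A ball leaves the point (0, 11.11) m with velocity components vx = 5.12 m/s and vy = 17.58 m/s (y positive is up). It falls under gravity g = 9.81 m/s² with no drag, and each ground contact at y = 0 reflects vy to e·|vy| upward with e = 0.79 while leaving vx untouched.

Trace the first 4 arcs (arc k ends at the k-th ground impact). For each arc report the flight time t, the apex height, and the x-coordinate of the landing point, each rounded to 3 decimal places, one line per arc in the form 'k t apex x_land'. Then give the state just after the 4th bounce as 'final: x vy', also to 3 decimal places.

Arc 1: start y=11.110, vy=17.580 → t=4.132, apex=26.862, x_land=21.157, impact vy=-22.957
  bounce: vy ← 0.79·22.957 = 18.136
Arc 2: start y=0.000, vy=18.136 → t=3.697, apex=16.765, x_land=40.088, impact vy=-18.136
  bounce: vy ← 0.79·18.136 = 14.328
Arc 3: start y=0.000, vy=14.328 → t=2.921, apex=10.463, x_land=55.044, impact vy=-14.328
  bounce: vy ← 0.79·14.328 = 11.319
Arc 4: start y=0.000, vy=11.319 → t=2.308, apex=6.530, x_land=66.859, impact vy=-11.319
  bounce: vy ← 0.79·11.319 = 8.942

1 4.132 26.862 21.157
2 3.697 16.765 40.088
3 2.921 10.463 55.044
4 2.308 6.530 66.859
final: 66.859 8.942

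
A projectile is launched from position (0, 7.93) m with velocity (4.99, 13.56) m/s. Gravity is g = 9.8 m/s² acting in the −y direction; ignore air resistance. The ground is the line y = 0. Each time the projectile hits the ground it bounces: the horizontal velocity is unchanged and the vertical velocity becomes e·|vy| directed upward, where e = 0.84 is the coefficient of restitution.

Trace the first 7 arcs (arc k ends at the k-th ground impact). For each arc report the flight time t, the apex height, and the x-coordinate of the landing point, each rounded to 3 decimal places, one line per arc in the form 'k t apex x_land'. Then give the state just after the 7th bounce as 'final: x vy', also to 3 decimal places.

Arc 1: start y=7.930, vy=13.560 → t=3.263, apex=17.311, x_land=16.284, impact vy=-18.420
  bounce: vy ← 0.84·18.420 = 15.473
Arc 2: start y=0.000, vy=15.473 → t=3.158, apex=12.215, x_land=32.041, impact vy=-15.473
  bounce: vy ← 0.84·15.473 = 12.997
Arc 3: start y=0.000, vy=12.997 → t=2.653, apex=8.619, x_land=45.277, impact vy=-12.997
  bounce: vy ← 0.84·12.997 = 10.918
Arc 4: start y=0.000, vy=10.918 → t=2.228, apex=6.081, x_land=56.395, impact vy=-10.918
  bounce: vy ← 0.84·10.918 = 9.171
Arc 5: start y=0.000, vy=9.171 → t=1.872, apex=4.291, x_land=65.734, impact vy=-9.171
  bounce: vy ← 0.84·9.171 = 7.704
Arc 6: start y=0.000, vy=7.704 → t=1.572, apex=3.028, x_land=73.579, impact vy=-7.704
  bounce: vy ← 0.84·7.704 = 6.471
Arc 7: start y=0.000, vy=6.471 → t=1.321, apex=2.136, x_land=80.169, impact vy=-6.471
  bounce: vy ← 0.84·6.471 = 5.436

1 3.263 17.311 16.284
2 3.158 12.215 32.041
3 2.653 8.619 45.277
4 2.228 6.081 56.395
5 1.872 4.291 65.734
6 1.572 3.028 73.579
7 1.321 2.136 80.169
final: 80.169 5.436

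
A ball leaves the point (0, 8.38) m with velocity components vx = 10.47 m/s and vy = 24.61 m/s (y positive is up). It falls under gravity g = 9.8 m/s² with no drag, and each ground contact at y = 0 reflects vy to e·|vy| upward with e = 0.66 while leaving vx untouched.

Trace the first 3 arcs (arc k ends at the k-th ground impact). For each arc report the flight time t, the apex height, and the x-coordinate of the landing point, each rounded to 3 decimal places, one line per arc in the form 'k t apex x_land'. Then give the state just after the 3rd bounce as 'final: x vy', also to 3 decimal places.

1 5.343 39.281 55.937
2 3.737 17.111 95.067
3 2.467 7.453 120.893
final: 120.893 7.977

Arc 1: start y=8.380, vy=24.610 → t=5.343, apex=39.281, x_land=55.937, impact vy=-27.747
  bounce: vy ← 0.66·27.747 = 18.313
Arc 2: start y=0.000, vy=18.313 → t=3.737, apex=17.111, x_land=95.067, impact vy=-18.313
  bounce: vy ← 0.66·18.313 = 12.087
Arc 3: start y=0.000, vy=12.087 → t=2.467, apex=7.453, x_land=120.893, impact vy=-12.087
  bounce: vy ← 0.66·12.087 = 7.977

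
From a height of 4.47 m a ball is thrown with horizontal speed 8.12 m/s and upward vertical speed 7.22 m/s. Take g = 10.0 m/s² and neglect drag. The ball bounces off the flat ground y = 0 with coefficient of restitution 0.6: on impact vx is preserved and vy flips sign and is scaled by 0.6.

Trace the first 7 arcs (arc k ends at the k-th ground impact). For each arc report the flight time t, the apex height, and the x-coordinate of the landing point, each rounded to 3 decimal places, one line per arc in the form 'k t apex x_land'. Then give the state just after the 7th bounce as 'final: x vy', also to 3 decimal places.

Arc 1: start y=4.470, vy=7.220 → t=1.912, apex=7.076, x_land=15.523, impact vy=-11.897
  bounce: vy ← 0.6·11.897 = 7.138
Arc 2: start y=0.000, vy=7.138 → t=1.428, apex=2.548, x_land=27.115, impact vy=-7.138
  bounce: vy ← 0.6·7.138 = 4.283
Arc 3: start y=0.000, vy=4.283 → t=0.857, apex=0.917, x_land=34.070, impact vy=-4.283
  bounce: vy ← 0.6·4.283 = 2.570
Arc 4: start y=0.000, vy=2.570 → t=0.514, apex=0.330, x_land=38.243, impact vy=-2.570
  bounce: vy ← 0.6·2.570 = 1.542
Arc 5: start y=0.000, vy=1.542 → t=0.308, apex=0.119, x_land=40.747, impact vy=-1.542
  bounce: vy ← 0.6·1.542 = 0.925
Arc 6: start y=0.000, vy=0.925 → t=0.185, apex=0.043, x_land=42.249, impact vy=-0.925
  bounce: vy ← 0.6·0.925 = 0.555
Arc 7: start y=0.000, vy=0.555 → t=0.111, apex=0.015, x_land=43.151, impact vy=-0.555
  bounce: vy ← 0.6·0.555 = 0.333

1 1.912 7.076 15.523
2 1.428 2.548 27.115
3 0.857 0.917 34.070
4 0.514 0.330 38.243
5 0.308 0.119 40.747
6 0.185 0.043 42.249
7 0.111 0.015 43.151
final: 43.151 0.333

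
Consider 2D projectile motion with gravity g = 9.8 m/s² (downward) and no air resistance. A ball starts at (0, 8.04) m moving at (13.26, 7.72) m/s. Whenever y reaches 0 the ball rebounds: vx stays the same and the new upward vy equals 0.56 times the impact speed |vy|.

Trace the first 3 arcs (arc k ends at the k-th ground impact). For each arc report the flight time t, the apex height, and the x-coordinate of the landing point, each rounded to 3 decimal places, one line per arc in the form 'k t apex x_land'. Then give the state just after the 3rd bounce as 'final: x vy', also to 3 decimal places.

1 2.292 11.081 30.386
2 1.684 3.475 52.719
3 0.943 1.090 65.225
final: 65.225 2.588

Arc 1: start y=8.040, vy=7.720 → t=2.292, apex=11.081, x_land=30.386, impact vy=-14.737
  bounce: vy ← 0.56·14.737 = 8.253
Arc 2: start y=0.000, vy=8.253 → t=1.684, apex=3.475, x_land=52.719, impact vy=-8.253
  bounce: vy ← 0.56·8.253 = 4.622
Arc 3: start y=0.000, vy=4.622 → t=0.943, apex=1.090, x_land=65.225, impact vy=-4.622
  bounce: vy ← 0.56·4.622 = 2.588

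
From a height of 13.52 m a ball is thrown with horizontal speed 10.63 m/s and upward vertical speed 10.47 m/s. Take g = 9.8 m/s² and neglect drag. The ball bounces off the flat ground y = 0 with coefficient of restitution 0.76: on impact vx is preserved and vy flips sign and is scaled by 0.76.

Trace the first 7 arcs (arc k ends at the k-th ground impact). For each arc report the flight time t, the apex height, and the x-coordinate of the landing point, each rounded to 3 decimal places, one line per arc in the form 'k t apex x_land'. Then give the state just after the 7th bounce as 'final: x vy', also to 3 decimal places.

1 3.043 19.113 32.351
2 3.002 11.040 64.262
3 2.282 6.376 88.514
4 1.734 3.683 106.946
5 1.318 2.127 120.955
6 1.002 1.229 131.601
7 0.761 0.710 139.692
final: 139.692 2.835

Arc 1: start y=13.520, vy=10.470 → t=3.043, apex=19.113, x_land=32.351, impact vy=-19.355
  bounce: vy ← 0.76·19.355 = 14.710
Arc 2: start y=0.000, vy=14.710 → t=3.002, apex=11.040, x_land=64.262, impact vy=-14.710
  bounce: vy ← 0.76·14.710 = 11.179
Arc 3: start y=0.000, vy=11.179 → t=2.282, apex=6.376, x_land=88.514, impact vy=-11.179
  bounce: vy ← 0.76·11.179 = 8.496
Arc 4: start y=0.000, vy=8.496 → t=1.734, apex=3.683, x_land=106.946, impact vy=-8.496
  bounce: vy ← 0.76·8.496 = 6.457
Arc 5: start y=0.000, vy=6.457 → t=1.318, apex=2.127, x_land=120.955, impact vy=-6.457
  bounce: vy ← 0.76·6.457 = 4.907
Arc 6: start y=0.000, vy=4.907 → t=1.002, apex=1.229, x_land=131.601, impact vy=-4.907
  bounce: vy ← 0.76·4.907 = 3.730
Arc 7: start y=0.000, vy=3.730 → t=0.761, apex=0.710, x_land=139.692, impact vy=-3.730
  bounce: vy ← 0.76·3.730 = 2.835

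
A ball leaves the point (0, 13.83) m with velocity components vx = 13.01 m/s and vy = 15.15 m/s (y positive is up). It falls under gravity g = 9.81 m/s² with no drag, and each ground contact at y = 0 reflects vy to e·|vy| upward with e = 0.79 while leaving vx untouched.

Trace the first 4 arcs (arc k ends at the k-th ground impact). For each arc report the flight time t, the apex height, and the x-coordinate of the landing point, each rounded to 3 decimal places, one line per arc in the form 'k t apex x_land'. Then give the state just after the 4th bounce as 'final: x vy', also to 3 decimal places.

1 3.826 25.528 49.772
2 3.605 15.932 96.667
3 2.848 9.943 133.714
4 2.250 6.206 162.982
final: 162.982 8.717

Arc 1: start y=13.830, vy=15.150 → t=3.826, apex=25.528, x_land=49.772, impact vy=-22.380
  bounce: vy ← 0.79·22.380 = 17.680
Arc 2: start y=0.000, vy=17.680 → t=3.605, apex=15.932, x_land=96.667, impact vy=-17.680
  bounce: vy ← 0.79·17.680 = 13.967
Arc 3: start y=0.000, vy=13.967 → t=2.848, apex=9.943, x_land=133.714, impact vy=-13.967
  bounce: vy ← 0.79·13.967 = 11.034
Arc 4: start y=0.000, vy=11.034 → t=2.250, apex=6.206, x_land=162.982, impact vy=-11.034
  bounce: vy ← 0.79·11.034 = 8.717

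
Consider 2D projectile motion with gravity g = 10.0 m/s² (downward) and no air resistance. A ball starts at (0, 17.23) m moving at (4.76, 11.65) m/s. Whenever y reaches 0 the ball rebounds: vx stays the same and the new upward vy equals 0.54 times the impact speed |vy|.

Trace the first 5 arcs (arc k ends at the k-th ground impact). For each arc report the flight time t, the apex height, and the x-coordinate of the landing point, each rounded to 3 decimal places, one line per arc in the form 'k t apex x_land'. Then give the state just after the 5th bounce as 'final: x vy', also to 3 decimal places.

1 3.357 24.016 15.978
2 2.367 7.003 27.244
3 1.278 2.042 33.328
4 0.690 0.595 36.614
5 0.373 0.174 38.388
final: 38.388 1.006

Arc 1: start y=17.230, vy=11.650 → t=3.357, apex=24.016, x_land=15.978, impact vy=-21.916
  bounce: vy ← 0.54·21.916 = 11.835
Arc 2: start y=0.000, vy=11.835 → t=2.367, apex=7.003, x_land=27.244, impact vy=-11.835
  bounce: vy ← 0.54·11.835 = 6.391
Arc 3: start y=0.000, vy=6.391 → t=1.278, apex=2.042, x_land=33.328, impact vy=-6.391
  bounce: vy ← 0.54·6.391 = 3.451
Arc 4: start y=0.000, vy=3.451 → t=0.690, apex=0.595, x_land=36.614, impact vy=-3.451
  bounce: vy ← 0.54·3.451 = 1.864
Arc 5: start y=0.000, vy=1.864 → t=0.373, apex=0.174, x_land=38.388, impact vy=-1.864
  bounce: vy ← 0.54·1.864 = 1.006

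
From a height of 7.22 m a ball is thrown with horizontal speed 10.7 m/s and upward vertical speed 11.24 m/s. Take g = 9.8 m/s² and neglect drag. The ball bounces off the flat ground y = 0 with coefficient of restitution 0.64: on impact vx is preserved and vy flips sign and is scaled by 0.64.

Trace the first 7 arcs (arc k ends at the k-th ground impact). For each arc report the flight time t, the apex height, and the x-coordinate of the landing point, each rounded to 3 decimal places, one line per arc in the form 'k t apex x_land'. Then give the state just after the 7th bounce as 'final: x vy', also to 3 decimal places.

Arc 1: start y=7.220, vy=11.240 → t=2.817, apex=13.666, x_land=30.141, impact vy=-16.366
  bounce: vy ← 0.64·16.366 = 10.474
Arc 2: start y=0.000, vy=10.474 → t=2.138, apex=5.598, x_land=53.014, impact vy=-10.474
  bounce: vy ← 0.64·10.474 = 6.704
Arc 3: start y=0.000, vy=6.704 → t=1.368, apex=2.293, x_land=67.652, impact vy=-6.704
  bounce: vy ← 0.64·6.704 = 4.290
Arc 4: start y=0.000, vy=4.290 → t=0.876, apex=0.939, x_land=77.021, impact vy=-4.290
  bounce: vy ← 0.64·4.290 = 2.746
Arc 5: start y=0.000, vy=2.746 → t=0.560, apex=0.385, x_land=83.017, impact vy=-2.746
  bounce: vy ← 0.64·2.746 = 1.757
Arc 6: start y=0.000, vy=1.757 → t=0.359, apex=0.158, x_land=86.854, impact vy=-1.757
  bounce: vy ← 0.64·1.757 = 1.125
Arc 7: start y=0.000, vy=1.125 → t=0.230, apex=0.065, x_land=89.310, impact vy=-1.125
  bounce: vy ← 0.64·1.125 = 0.720

1 2.817 13.666 30.141
2 2.138 5.598 53.014
3 1.368 2.293 67.652
4 0.876 0.939 77.021
5 0.560 0.385 83.017
6 0.359 0.158 86.854
7 0.230 0.065 89.310
final: 89.310 0.720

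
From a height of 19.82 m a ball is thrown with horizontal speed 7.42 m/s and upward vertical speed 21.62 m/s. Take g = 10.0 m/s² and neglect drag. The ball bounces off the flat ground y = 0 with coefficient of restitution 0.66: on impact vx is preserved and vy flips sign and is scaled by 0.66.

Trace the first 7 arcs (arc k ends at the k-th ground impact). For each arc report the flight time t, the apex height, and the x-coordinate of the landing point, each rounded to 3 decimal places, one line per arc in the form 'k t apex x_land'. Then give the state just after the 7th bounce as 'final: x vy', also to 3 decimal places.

Arc 1: start y=19.820, vy=21.620 → t=5.101, apex=43.191, x_land=37.850, impact vy=-29.391
  bounce: vy ← 0.66·29.391 = 19.398
Arc 2: start y=0.000, vy=19.398 → t=3.880, apex=18.814, x_land=66.637, impact vy=-19.398
  bounce: vy ← 0.66·19.398 = 12.803
Arc 3: start y=0.000, vy=12.803 → t=2.561, apex=8.195, x_land=85.636, impact vy=-12.803
  bounce: vy ← 0.66·12.803 = 8.450
Arc 4: start y=0.000, vy=8.450 → t=1.690, apex=3.570, x_land=98.175, impact vy=-8.450
  bounce: vy ← 0.66·8.450 = 5.577
Arc 5: start y=0.000, vy=5.577 → t=1.115, apex=1.555, x_land=106.451, impact vy=-5.577
  bounce: vy ← 0.66·5.577 = 3.681
Arc 6: start y=0.000, vy=3.681 → t=0.736, apex=0.677, x_land=111.914, impact vy=-3.681
  bounce: vy ← 0.66·3.681 = 2.429
Arc 7: start y=0.000, vy=2.429 → t=0.486, apex=0.295, x_land=115.519, impact vy=-2.429
  bounce: vy ← 0.66·2.429 = 1.603

1 5.101 43.191 37.850
2 3.880 18.814 66.637
3 2.561 8.195 85.636
4 1.690 3.570 98.175
5 1.115 1.555 106.451
6 0.736 0.677 111.914
7 0.486 0.295 115.519
final: 115.519 1.603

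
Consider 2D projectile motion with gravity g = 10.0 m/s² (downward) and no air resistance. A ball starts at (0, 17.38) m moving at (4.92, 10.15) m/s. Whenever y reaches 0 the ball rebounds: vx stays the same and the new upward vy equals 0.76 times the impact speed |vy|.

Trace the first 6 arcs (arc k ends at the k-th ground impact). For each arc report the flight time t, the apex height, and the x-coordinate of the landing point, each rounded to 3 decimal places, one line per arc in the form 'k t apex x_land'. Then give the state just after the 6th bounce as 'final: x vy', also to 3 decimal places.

Arc 1: start y=17.380, vy=10.150 → t=3.138, apex=22.531, x_land=15.438, impact vy=-21.228
  bounce: vy ← 0.76·21.228 = 16.133
Arc 2: start y=0.000, vy=16.133 → t=3.227, apex=13.014, x_land=31.313, impact vy=-16.133
  bounce: vy ← 0.76·16.133 = 12.261
Arc 3: start y=0.000, vy=12.261 → t=2.452, apex=7.517, x_land=43.378, impact vy=-12.261
  bounce: vy ← 0.76·12.261 = 9.319
Arc 4: start y=0.000, vy=9.319 → t=1.864, apex=4.342, x_land=52.547, impact vy=-9.319
  bounce: vy ← 0.76·9.319 = 7.082
Arc 5: start y=0.000, vy=7.082 → t=1.416, apex=2.508, x_land=59.516, impact vy=-7.082
  bounce: vy ← 0.76·7.082 = 5.382
Arc 6: start y=0.000, vy=5.382 → t=1.076, apex=1.449, x_land=64.812, impact vy=-5.382
  bounce: vy ← 0.76·5.382 = 4.091

1 3.138 22.531 15.438
2 3.227 13.014 31.313
3 2.452 7.517 43.378
4 1.864 4.342 52.547
5 1.416 2.508 59.516
6 1.076 1.449 64.812
final: 64.812 4.091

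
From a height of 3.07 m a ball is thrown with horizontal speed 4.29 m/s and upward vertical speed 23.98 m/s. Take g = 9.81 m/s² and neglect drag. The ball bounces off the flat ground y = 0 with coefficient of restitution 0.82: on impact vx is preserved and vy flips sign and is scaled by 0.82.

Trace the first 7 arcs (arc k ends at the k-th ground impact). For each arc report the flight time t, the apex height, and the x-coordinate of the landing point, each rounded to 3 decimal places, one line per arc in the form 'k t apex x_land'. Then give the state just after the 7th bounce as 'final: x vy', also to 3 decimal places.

1 5.014 32.379 21.509
2 4.214 21.772 39.585
3 3.455 14.639 54.408
4 2.833 9.843 66.563
5 2.323 6.619 76.529
6 1.905 4.450 84.702
7 1.562 2.992 91.404
final: 91.404 6.283

Arc 1: start y=3.070, vy=23.980 → t=5.014, apex=32.379, x_land=21.509, impact vy=-25.205
  bounce: vy ← 0.82·25.205 = 20.668
Arc 2: start y=0.000, vy=20.668 → t=4.214, apex=21.772, x_land=39.585, impact vy=-20.668
  bounce: vy ← 0.82·20.668 = 16.948
Arc 3: start y=0.000, vy=16.948 → t=3.455, apex=14.639, x_land=54.408, impact vy=-16.948
  bounce: vy ← 0.82·16.948 = 13.897
Arc 4: start y=0.000, vy=13.897 → t=2.833, apex=9.843, x_land=66.563, impact vy=-13.897
  bounce: vy ← 0.82·13.897 = 11.396
Arc 5: start y=0.000, vy=11.396 → t=2.323, apex=6.619, x_land=76.529, impact vy=-11.396
  bounce: vy ← 0.82·11.396 = 9.344
Arc 6: start y=0.000, vy=9.344 → t=1.905, apex=4.450, x_land=84.702, impact vy=-9.344
  bounce: vy ← 0.82·9.344 = 7.662
Arc 7: start y=0.000, vy=7.662 → t=1.562, apex=2.992, x_land=91.404, impact vy=-7.662
  bounce: vy ← 0.82·7.662 = 6.283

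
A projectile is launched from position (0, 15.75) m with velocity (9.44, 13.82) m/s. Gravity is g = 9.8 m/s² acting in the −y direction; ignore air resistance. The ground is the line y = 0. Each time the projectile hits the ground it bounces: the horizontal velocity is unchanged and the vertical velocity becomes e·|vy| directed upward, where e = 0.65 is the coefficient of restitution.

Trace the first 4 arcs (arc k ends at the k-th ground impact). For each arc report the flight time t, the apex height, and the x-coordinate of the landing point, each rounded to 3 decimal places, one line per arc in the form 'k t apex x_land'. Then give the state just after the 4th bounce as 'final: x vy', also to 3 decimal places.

1 3.691 25.495 34.845
2 2.965 10.771 62.837
3 1.927 4.551 81.032
4 1.253 1.923 92.859
final: 92.859 3.990

Arc 1: start y=15.750, vy=13.820 → t=3.691, apex=25.495, x_land=34.845, impact vy=-22.354
  bounce: vy ← 0.65·22.354 = 14.530
Arc 2: start y=0.000, vy=14.530 → t=2.965, apex=10.771, x_land=62.837, impact vy=-14.530
  bounce: vy ← 0.65·14.530 = 9.444
Arc 3: start y=0.000, vy=9.444 → t=1.927, apex=4.551, x_land=81.032, impact vy=-9.444
  bounce: vy ← 0.65·9.444 = 6.139
Arc 4: start y=0.000, vy=6.139 → t=1.253, apex=1.923, x_land=92.859, impact vy=-6.139
  bounce: vy ← 0.65·6.139 = 3.990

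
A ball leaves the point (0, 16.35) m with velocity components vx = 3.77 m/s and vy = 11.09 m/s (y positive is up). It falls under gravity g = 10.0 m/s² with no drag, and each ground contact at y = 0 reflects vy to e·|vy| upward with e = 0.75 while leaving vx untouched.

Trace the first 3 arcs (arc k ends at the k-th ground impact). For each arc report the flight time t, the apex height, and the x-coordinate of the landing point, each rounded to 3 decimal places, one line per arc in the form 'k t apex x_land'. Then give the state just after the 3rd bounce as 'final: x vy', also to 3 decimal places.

1 3.230 22.499 12.178
2 3.182 12.656 24.174
3 2.386 7.119 33.171
final: 33.171 8.949

Arc 1: start y=16.350, vy=11.090 → t=3.230, apex=22.499, x_land=12.178, impact vy=-21.213
  bounce: vy ← 0.75·21.213 = 15.910
Arc 2: start y=0.000, vy=15.910 → t=3.182, apex=12.656, x_land=24.174, impact vy=-15.910
  bounce: vy ← 0.75·15.910 = 11.932
Arc 3: start y=0.000, vy=11.932 → t=2.386, apex=7.119, x_land=33.171, impact vy=-11.932
  bounce: vy ← 0.75·11.932 = 8.949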